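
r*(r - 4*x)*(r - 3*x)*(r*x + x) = r^4*x - 7*r^3*x^2 + r^3*x + 12*r^2*x^3 - 7*r^2*x^2 + 12*r*x^3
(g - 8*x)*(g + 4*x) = g^2 - 4*g*x - 32*x^2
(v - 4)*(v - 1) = v^2 - 5*v + 4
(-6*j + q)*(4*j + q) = -24*j^2 - 2*j*q + q^2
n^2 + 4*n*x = n*(n + 4*x)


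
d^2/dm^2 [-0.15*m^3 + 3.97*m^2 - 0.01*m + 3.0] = 7.94 - 0.9*m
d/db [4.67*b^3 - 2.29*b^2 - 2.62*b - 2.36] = 14.01*b^2 - 4.58*b - 2.62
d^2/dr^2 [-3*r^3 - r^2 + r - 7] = -18*r - 2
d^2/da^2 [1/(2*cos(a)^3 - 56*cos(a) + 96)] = ((3*cos(a)^2 - 28)^2*sin(a)^2 + (9*cos(a)^2 - 34)*(cos(a)^3 - 28*cos(a) + 48)*cos(a)/2)/(cos(a)^3 - 28*cos(a) + 48)^3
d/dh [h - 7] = 1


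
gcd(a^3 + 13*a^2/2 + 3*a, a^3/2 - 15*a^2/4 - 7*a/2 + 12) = 1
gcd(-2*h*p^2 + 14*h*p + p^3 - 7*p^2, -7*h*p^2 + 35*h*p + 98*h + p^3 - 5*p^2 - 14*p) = p - 7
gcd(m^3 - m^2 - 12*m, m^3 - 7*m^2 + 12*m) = m^2 - 4*m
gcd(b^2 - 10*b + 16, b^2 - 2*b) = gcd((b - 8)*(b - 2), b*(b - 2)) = b - 2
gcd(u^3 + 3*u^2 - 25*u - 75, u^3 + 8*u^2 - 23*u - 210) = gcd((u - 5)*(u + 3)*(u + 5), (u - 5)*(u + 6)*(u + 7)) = u - 5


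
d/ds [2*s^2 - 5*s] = 4*s - 5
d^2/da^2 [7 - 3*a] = 0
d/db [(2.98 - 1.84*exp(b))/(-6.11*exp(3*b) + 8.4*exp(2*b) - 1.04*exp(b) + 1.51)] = (-22.4848*exp(3*b) + 70.0794*exp(2*b) - 50.064*exp(b) + 0.3208)*exp(b)/(37.3321*exp(6*b) - 102.648*exp(5*b) + 83.2688*exp(4*b) - 35.9242*exp(3*b) + 26.4496*exp(2*b) - 3.1408*exp(b) + 2.2801)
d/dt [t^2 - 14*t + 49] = 2*t - 14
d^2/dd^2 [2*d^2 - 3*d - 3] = 4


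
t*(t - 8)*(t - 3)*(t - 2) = t^4 - 13*t^3 + 46*t^2 - 48*t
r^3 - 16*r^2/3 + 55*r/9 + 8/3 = (r - 3)*(r - 8/3)*(r + 1/3)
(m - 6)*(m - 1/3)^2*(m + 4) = m^4 - 8*m^3/3 - 203*m^2/9 + 142*m/9 - 8/3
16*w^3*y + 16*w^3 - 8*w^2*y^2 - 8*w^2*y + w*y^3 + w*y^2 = (-4*w + y)^2*(w*y + w)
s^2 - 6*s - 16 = (s - 8)*(s + 2)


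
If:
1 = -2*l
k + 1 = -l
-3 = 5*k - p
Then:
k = -1/2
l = -1/2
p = 1/2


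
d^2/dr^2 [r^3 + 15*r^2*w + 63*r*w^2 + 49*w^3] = 6*r + 30*w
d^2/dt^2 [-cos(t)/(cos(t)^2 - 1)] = -(sin(t)^2 - 6)*cos(t)/sin(t)^4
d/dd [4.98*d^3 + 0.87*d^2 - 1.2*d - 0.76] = 14.94*d^2 + 1.74*d - 1.2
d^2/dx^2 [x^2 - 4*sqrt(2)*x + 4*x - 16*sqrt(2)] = 2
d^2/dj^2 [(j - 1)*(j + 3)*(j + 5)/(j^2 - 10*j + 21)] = 24*(13*j^3 - 93*j^2 + 111*j + 281)/(j^6 - 30*j^5 + 363*j^4 - 2260*j^3 + 7623*j^2 - 13230*j + 9261)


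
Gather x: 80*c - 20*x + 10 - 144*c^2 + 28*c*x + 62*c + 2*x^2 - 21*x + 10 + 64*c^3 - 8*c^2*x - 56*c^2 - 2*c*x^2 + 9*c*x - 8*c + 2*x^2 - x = 64*c^3 - 200*c^2 + 134*c + x^2*(4 - 2*c) + x*(-8*c^2 + 37*c - 42) + 20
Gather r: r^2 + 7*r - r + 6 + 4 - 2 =r^2 + 6*r + 8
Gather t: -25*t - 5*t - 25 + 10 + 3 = -30*t - 12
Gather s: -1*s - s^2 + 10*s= -s^2 + 9*s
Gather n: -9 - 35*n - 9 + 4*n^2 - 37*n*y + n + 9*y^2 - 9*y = 4*n^2 + n*(-37*y - 34) + 9*y^2 - 9*y - 18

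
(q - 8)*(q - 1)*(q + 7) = q^3 - 2*q^2 - 55*q + 56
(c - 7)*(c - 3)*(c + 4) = c^3 - 6*c^2 - 19*c + 84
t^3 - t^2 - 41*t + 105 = (t - 5)*(t - 3)*(t + 7)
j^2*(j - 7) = j^3 - 7*j^2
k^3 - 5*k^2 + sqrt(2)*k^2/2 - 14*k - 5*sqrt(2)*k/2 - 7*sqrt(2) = (k - 7)*(k + 2)*(k + sqrt(2)/2)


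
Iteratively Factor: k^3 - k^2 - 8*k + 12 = (k - 2)*(k^2 + k - 6) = (k - 2)*(k + 3)*(k - 2)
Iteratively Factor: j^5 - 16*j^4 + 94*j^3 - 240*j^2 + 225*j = (j - 5)*(j^4 - 11*j^3 + 39*j^2 - 45*j) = (j - 5)*(j - 3)*(j^3 - 8*j^2 + 15*j) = (j - 5)*(j - 3)^2*(j^2 - 5*j) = j*(j - 5)*(j - 3)^2*(j - 5)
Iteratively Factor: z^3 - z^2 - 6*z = (z + 2)*(z^2 - 3*z) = z*(z + 2)*(z - 3)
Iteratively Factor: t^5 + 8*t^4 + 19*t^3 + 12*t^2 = (t + 3)*(t^4 + 5*t^3 + 4*t^2) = t*(t + 3)*(t^3 + 5*t^2 + 4*t) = t^2*(t + 3)*(t^2 + 5*t + 4) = t^2*(t + 3)*(t + 4)*(t + 1)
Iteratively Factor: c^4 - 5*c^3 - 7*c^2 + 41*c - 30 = (c - 2)*(c^3 - 3*c^2 - 13*c + 15) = (c - 2)*(c - 1)*(c^2 - 2*c - 15) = (c - 5)*(c - 2)*(c - 1)*(c + 3)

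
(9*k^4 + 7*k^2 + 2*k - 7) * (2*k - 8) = 18*k^5 - 72*k^4 + 14*k^3 - 52*k^2 - 30*k + 56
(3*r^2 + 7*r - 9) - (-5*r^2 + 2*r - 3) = 8*r^2 + 5*r - 6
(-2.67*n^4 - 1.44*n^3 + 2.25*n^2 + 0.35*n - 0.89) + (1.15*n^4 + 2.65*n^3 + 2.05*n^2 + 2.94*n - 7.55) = -1.52*n^4 + 1.21*n^3 + 4.3*n^2 + 3.29*n - 8.44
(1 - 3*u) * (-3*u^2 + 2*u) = 9*u^3 - 9*u^2 + 2*u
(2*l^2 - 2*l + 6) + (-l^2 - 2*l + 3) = l^2 - 4*l + 9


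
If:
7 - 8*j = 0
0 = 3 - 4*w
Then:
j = 7/8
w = 3/4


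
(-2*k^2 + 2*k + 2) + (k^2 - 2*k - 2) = -k^2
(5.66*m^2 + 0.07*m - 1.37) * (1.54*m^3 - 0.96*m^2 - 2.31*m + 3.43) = 8.7164*m^5 - 5.3258*m^4 - 15.2516*m^3 + 20.5673*m^2 + 3.4048*m - 4.6991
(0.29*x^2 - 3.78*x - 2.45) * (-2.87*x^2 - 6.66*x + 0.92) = -0.8323*x^4 + 8.9172*x^3 + 32.4731*x^2 + 12.8394*x - 2.254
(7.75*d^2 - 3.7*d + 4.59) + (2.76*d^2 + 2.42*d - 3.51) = 10.51*d^2 - 1.28*d + 1.08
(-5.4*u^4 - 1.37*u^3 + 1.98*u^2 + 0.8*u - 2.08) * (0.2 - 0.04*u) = 0.216*u^5 - 1.0252*u^4 - 0.3532*u^3 + 0.364*u^2 + 0.2432*u - 0.416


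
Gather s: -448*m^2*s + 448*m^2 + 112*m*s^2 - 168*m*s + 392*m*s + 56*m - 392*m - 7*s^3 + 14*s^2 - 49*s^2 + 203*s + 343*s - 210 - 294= 448*m^2 - 336*m - 7*s^3 + s^2*(112*m - 35) + s*(-448*m^2 + 224*m + 546) - 504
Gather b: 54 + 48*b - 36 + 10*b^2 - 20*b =10*b^2 + 28*b + 18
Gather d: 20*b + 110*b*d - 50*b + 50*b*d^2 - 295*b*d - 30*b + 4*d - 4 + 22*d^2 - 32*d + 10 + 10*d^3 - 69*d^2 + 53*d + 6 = -60*b + 10*d^3 + d^2*(50*b - 47) + d*(25 - 185*b) + 12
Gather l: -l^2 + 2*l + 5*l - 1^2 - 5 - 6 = -l^2 + 7*l - 12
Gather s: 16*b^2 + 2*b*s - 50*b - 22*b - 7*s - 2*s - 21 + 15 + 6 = 16*b^2 - 72*b + s*(2*b - 9)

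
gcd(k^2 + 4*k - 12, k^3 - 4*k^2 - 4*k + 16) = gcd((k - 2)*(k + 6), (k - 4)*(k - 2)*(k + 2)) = k - 2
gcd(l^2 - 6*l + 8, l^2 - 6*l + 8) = l^2 - 6*l + 8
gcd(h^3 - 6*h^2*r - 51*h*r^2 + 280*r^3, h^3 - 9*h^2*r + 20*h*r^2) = -h + 5*r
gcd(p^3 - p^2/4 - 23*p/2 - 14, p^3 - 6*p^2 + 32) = p^2 - 2*p - 8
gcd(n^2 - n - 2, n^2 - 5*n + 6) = n - 2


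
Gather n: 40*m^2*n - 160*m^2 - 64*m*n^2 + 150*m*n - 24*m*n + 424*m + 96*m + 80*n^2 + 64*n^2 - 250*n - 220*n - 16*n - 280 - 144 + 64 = -160*m^2 + 520*m + n^2*(144 - 64*m) + n*(40*m^2 + 126*m - 486) - 360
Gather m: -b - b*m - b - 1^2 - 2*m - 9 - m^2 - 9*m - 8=-2*b - m^2 + m*(-b - 11) - 18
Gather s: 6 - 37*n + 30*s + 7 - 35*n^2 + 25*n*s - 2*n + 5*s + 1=-35*n^2 - 39*n + s*(25*n + 35) + 14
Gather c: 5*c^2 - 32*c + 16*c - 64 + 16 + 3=5*c^2 - 16*c - 45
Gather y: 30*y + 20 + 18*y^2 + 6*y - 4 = 18*y^2 + 36*y + 16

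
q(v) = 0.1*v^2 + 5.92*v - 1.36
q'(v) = 0.2*v + 5.92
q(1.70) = 8.99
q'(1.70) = 6.26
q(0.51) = 1.69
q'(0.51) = 6.02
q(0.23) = 0.01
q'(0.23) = 5.97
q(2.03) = 11.07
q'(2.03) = 6.33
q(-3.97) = -23.29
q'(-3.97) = 5.13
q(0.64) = 2.47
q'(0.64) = 6.05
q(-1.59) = -10.52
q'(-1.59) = 5.60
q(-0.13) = -2.13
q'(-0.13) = 5.89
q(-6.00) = -33.28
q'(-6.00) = 4.72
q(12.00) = 84.08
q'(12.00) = 8.32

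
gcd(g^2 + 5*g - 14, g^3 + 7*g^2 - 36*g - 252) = g + 7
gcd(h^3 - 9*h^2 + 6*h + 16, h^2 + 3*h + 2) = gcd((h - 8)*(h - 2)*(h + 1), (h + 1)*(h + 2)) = h + 1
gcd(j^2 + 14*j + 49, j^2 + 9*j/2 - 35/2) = j + 7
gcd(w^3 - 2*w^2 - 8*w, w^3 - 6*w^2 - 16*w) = w^2 + 2*w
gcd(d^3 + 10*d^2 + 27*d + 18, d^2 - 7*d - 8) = d + 1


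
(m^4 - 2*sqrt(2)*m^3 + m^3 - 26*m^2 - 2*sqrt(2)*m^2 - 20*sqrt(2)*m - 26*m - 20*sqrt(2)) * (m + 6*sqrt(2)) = m^5 + m^4 + 4*sqrt(2)*m^4 - 50*m^3 + 4*sqrt(2)*m^3 - 176*sqrt(2)*m^2 - 50*m^2 - 176*sqrt(2)*m - 240*m - 240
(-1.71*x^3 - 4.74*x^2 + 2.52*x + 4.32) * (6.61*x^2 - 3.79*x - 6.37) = -11.3031*x^5 - 24.8505*x^4 + 45.5145*x^3 + 49.1982*x^2 - 32.4252*x - 27.5184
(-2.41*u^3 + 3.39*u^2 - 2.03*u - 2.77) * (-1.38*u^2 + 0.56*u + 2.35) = 3.3258*u^5 - 6.0278*u^4 - 0.963700000000001*u^3 + 10.6523*u^2 - 6.3217*u - 6.5095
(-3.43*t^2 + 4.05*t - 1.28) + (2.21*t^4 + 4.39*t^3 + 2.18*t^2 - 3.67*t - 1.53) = 2.21*t^4 + 4.39*t^3 - 1.25*t^2 + 0.38*t - 2.81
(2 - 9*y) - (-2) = 4 - 9*y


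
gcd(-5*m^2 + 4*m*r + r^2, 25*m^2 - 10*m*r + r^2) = 1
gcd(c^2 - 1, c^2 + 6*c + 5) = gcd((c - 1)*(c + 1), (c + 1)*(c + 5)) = c + 1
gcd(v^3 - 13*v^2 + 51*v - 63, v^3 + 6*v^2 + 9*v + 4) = 1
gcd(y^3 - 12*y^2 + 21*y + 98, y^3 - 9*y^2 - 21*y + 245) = y^2 - 14*y + 49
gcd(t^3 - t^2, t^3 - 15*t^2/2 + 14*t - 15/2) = t - 1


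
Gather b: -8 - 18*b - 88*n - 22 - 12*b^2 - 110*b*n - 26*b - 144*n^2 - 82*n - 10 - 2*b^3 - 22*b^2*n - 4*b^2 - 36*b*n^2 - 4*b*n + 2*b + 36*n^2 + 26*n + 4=-2*b^3 + b^2*(-22*n - 16) + b*(-36*n^2 - 114*n - 42) - 108*n^2 - 144*n - 36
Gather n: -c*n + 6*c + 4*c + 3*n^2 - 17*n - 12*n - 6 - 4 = 10*c + 3*n^2 + n*(-c - 29) - 10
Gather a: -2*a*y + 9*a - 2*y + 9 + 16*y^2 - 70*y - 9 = a*(9 - 2*y) + 16*y^2 - 72*y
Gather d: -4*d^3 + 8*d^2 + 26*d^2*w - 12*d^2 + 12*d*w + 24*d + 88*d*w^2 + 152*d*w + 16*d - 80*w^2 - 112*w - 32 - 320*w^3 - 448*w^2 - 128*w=-4*d^3 + d^2*(26*w - 4) + d*(88*w^2 + 164*w + 40) - 320*w^3 - 528*w^2 - 240*w - 32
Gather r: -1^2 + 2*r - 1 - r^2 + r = -r^2 + 3*r - 2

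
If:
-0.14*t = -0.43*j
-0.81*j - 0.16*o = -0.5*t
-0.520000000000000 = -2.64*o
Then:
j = 0.04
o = 0.20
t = 0.13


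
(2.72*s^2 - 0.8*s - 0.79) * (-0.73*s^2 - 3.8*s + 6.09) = -1.9856*s^4 - 9.752*s^3 + 20.1815*s^2 - 1.87*s - 4.8111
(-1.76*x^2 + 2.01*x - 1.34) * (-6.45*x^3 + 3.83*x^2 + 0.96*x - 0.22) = 11.352*x^5 - 19.7053*x^4 + 14.6517*x^3 - 2.8154*x^2 - 1.7286*x + 0.2948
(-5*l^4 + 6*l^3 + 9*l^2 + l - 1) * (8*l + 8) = -40*l^5 + 8*l^4 + 120*l^3 + 80*l^2 - 8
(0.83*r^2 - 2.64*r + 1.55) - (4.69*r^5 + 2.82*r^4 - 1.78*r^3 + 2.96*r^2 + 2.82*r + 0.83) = -4.69*r^5 - 2.82*r^4 + 1.78*r^3 - 2.13*r^2 - 5.46*r + 0.72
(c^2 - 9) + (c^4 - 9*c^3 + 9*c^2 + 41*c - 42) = c^4 - 9*c^3 + 10*c^2 + 41*c - 51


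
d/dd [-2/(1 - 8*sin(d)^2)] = -16*sin(2*d)/(4*cos(2*d) - 3)^2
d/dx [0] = 0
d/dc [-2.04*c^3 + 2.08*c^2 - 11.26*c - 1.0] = -6.12*c^2 + 4.16*c - 11.26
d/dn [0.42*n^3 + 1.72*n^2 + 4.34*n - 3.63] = 1.26*n^2 + 3.44*n + 4.34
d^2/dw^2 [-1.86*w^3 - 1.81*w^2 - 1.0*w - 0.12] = -11.16*w - 3.62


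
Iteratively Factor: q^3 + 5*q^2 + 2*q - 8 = (q + 4)*(q^2 + q - 2) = (q + 2)*(q + 4)*(q - 1)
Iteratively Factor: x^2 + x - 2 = (x - 1)*(x + 2)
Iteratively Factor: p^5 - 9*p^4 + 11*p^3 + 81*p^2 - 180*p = (p)*(p^4 - 9*p^3 + 11*p^2 + 81*p - 180) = p*(p - 5)*(p^3 - 4*p^2 - 9*p + 36) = p*(p - 5)*(p + 3)*(p^2 - 7*p + 12) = p*(p - 5)*(p - 3)*(p + 3)*(p - 4)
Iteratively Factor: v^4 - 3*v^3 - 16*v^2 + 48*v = (v - 4)*(v^3 + v^2 - 12*v) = (v - 4)*(v - 3)*(v^2 + 4*v) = (v - 4)*(v - 3)*(v + 4)*(v)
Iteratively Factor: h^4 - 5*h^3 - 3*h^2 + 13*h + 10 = (h + 1)*(h^3 - 6*h^2 + 3*h + 10) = (h - 5)*(h + 1)*(h^2 - h - 2) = (h - 5)*(h + 1)^2*(h - 2)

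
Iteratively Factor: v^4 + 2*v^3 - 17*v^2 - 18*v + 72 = (v + 4)*(v^3 - 2*v^2 - 9*v + 18) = (v - 3)*(v + 4)*(v^2 + v - 6) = (v - 3)*(v - 2)*(v + 4)*(v + 3)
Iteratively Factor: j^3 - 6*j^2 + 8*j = (j - 4)*(j^2 - 2*j) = j*(j - 4)*(j - 2)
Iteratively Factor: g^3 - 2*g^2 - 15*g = (g - 5)*(g^2 + 3*g) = (g - 5)*(g + 3)*(g)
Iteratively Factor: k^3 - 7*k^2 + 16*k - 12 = (k - 2)*(k^2 - 5*k + 6) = (k - 3)*(k - 2)*(k - 2)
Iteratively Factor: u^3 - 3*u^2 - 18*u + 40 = (u - 2)*(u^2 - u - 20) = (u - 2)*(u + 4)*(u - 5)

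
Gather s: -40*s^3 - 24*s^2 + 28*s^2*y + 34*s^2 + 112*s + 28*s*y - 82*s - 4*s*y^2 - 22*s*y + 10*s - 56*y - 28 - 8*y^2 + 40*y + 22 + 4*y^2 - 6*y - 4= -40*s^3 + s^2*(28*y + 10) + s*(-4*y^2 + 6*y + 40) - 4*y^2 - 22*y - 10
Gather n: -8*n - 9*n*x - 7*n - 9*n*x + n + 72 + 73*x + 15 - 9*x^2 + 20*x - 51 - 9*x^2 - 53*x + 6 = n*(-18*x - 14) - 18*x^2 + 40*x + 42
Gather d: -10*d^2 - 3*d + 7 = -10*d^2 - 3*d + 7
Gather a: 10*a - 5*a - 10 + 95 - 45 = 5*a + 40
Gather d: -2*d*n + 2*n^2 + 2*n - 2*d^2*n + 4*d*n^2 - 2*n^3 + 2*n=-2*d^2*n + d*(4*n^2 - 2*n) - 2*n^3 + 2*n^2 + 4*n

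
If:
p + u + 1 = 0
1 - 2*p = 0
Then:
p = 1/2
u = -3/2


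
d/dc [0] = 0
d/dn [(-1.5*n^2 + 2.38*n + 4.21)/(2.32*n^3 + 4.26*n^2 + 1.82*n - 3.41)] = (3.48*n^4 - 11.0432*n^3 - 42.1704*n^2 - 25.6392*n - 15.778)/(5.3824*n^6 + 19.7664*n^5 + 26.5924*n^4 - 0.316000000000001*n^3 - 25.7408*n^2 - 12.4124*n + 11.6281)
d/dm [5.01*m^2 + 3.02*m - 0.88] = 10.02*m + 3.02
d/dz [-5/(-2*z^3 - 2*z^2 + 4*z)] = 5*(-3*z^2 - 2*z + 2)/(2*z^2*(z^2 + z - 2)^2)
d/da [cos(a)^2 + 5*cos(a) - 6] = -(2*cos(a) + 5)*sin(a)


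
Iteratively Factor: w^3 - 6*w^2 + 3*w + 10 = (w - 2)*(w^2 - 4*w - 5) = (w - 5)*(w - 2)*(w + 1)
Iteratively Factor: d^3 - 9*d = (d)*(d^2 - 9) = d*(d + 3)*(d - 3)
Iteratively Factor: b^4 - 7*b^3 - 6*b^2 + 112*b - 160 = (b - 4)*(b^3 - 3*b^2 - 18*b + 40) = (b - 4)*(b - 2)*(b^2 - b - 20) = (b - 5)*(b - 4)*(b - 2)*(b + 4)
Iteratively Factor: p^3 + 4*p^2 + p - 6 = (p + 3)*(p^2 + p - 2) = (p - 1)*(p + 3)*(p + 2)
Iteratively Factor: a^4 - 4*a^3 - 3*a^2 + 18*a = (a - 3)*(a^3 - a^2 - 6*a) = (a - 3)^2*(a^2 + 2*a) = (a - 3)^2*(a + 2)*(a)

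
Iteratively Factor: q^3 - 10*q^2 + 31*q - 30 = (q - 3)*(q^2 - 7*q + 10) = (q - 3)*(q - 2)*(q - 5)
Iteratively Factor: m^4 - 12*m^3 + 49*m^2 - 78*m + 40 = (m - 4)*(m^3 - 8*m^2 + 17*m - 10) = (m - 4)*(m - 1)*(m^2 - 7*m + 10) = (m - 5)*(m - 4)*(m - 1)*(m - 2)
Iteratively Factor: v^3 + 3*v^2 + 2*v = (v + 1)*(v^2 + 2*v) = v*(v + 1)*(v + 2)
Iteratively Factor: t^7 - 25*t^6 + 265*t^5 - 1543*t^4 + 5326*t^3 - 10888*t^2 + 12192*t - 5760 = (t - 4)*(t^6 - 21*t^5 + 181*t^4 - 819*t^3 + 2050*t^2 - 2688*t + 1440) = (t - 4)*(t - 2)*(t^5 - 19*t^4 + 143*t^3 - 533*t^2 + 984*t - 720) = (t - 4)*(t - 3)*(t - 2)*(t^4 - 16*t^3 + 95*t^2 - 248*t + 240) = (t - 4)^2*(t - 3)*(t - 2)*(t^3 - 12*t^2 + 47*t - 60) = (t - 4)^3*(t - 3)*(t - 2)*(t^2 - 8*t + 15) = (t - 5)*(t - 4)^3*(t - 3)*(t - 2)*(t - 3)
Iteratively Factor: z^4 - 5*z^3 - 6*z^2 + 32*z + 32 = (z + 2)*(z^3 - 7*z^2 + 8*z + 16) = (z - 4)*(z + 2)*(z^2 - 3*z - 4) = (z - 4)^2*(z + 2)*(z + 1)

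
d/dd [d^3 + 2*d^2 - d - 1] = 3*d^2 + 4*d - 1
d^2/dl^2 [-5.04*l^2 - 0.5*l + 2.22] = -10.0800000000000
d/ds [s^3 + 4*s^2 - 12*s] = 3*s^2 + 8*s - 12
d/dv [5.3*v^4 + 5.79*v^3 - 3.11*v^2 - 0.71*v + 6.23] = 21.2*v^3 + 17.37*v^2 - 6.22*v - 0.71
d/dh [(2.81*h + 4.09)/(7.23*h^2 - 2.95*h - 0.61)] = (-20.3163*h^2 - 59.1414*h + 10.3514)/(52.2729*h^4 - 42.657*h^3 - 0.1181*h^2 + 3.599*h + 0.3721)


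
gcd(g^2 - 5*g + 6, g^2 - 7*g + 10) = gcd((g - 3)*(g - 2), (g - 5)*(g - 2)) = g - 2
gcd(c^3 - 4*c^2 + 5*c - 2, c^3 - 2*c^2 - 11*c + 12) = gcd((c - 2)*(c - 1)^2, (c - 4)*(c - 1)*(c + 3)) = c - 1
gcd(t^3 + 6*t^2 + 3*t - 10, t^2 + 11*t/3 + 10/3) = t + 2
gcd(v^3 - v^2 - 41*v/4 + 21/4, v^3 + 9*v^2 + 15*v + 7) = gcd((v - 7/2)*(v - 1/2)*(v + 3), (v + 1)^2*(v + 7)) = 1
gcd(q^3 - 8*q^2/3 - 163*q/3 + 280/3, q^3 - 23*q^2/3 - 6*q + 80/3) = q^2 - 29*q/3 + 40/3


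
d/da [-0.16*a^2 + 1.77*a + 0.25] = 1.77 - 0.32*a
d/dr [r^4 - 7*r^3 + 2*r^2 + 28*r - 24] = 4*r^3 - 21*r^2 + 4*r + 28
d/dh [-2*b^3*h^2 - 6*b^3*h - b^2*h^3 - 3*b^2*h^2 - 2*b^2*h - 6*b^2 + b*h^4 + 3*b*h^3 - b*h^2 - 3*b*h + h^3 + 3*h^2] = -4*b^3*h - 6*b^3 - 3*b^2*h^2 - 6*b^2*h - 2*b^2 + 4*b*h^3 + 9*b*h^2 - 2*b*h - 3*b + 3*h^2 + 6*h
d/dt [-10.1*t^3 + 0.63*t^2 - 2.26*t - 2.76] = -30.3*t^2 + 1.26*t - 2.26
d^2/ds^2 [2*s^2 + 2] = 4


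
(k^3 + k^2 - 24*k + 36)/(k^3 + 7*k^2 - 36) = (k - 3)/(k + 3)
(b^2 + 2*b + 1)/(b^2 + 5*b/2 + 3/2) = 2*(b + 1)/(2*b + 3)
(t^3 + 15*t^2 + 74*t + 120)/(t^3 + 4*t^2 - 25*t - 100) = (t + 6)/(t - 5)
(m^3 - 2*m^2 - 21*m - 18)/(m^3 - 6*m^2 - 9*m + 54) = (m + 1)/(m - 3)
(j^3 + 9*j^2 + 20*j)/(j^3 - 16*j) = (j + 5)/(j - 4)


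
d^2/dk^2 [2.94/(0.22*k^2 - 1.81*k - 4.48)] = (0.284592*k^2 - 2.341416*k - 2.94*(0.44*k - 1.81)*(0.88*k - 3.62) - 5.795328)/(-0.22*k^2 + 1.81*k + 4.48)^3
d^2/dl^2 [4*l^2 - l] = 8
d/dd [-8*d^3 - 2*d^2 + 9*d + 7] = -24*d^2 - 4*d + 9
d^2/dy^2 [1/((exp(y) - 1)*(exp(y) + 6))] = (4*exp(3*y) + 15*exp(2*y) + 49*exp(y) + 30)*exp(y)/(exp(6*y) + 15*exp(5*y) + 57*exp(4*y) - 55*exp(3*y) - 342*exp(2*y) + 540*exp(y) - 216)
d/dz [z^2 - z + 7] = 2*z - 1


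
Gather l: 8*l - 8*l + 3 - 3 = 0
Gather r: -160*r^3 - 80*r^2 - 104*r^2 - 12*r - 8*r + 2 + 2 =-160*r^3 - 184*r^2 - 20*r + 4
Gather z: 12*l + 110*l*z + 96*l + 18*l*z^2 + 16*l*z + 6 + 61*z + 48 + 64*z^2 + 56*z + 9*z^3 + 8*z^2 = 108*l + 9*z^3 + z^2*(18*l + 72) + z*(126*l + 117) + 54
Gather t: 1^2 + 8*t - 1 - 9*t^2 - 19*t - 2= -9*t^2 - 11*t - 2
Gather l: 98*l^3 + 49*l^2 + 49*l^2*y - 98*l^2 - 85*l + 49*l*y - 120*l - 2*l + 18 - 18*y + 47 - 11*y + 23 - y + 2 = 98*l^3 + l^2*(49*y - 49) + l*(49*y - 207) - 30*y + 90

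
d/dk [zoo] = 0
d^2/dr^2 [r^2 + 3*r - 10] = 2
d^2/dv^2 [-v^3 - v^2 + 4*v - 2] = -6*v - 2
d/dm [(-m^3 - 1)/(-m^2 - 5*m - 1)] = (3*m^2*(m^2 + 5*m + 1) - (2*m + 5)*(m^3 + 1))/(m^2 + 5*m + 1)^2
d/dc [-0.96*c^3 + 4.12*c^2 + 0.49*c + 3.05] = -2.88*c^2 + 8.24*c + 0.49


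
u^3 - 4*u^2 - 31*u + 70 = (u - 7)*(u - 2)*(u + 5)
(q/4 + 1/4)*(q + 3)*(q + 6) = q^3/4 + 5*q^2/2 + 27*q/4 + 9/2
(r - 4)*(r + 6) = r^2 + 2*r - 24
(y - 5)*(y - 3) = y^2 - 8*y + 15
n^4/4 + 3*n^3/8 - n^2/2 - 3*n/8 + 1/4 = (n/4 + 1/2)*(n - 1)*(n - 1/2)*(n + 1)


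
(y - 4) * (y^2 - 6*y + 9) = y^3 - 10*y^2 + 33*y - 36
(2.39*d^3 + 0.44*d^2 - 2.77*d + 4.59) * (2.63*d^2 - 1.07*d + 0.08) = 6.2857*d^5 - 1.4001*d^4 - 7.5647*d^3 + 15.0708*d^2 - 5.1329*d + 0.3672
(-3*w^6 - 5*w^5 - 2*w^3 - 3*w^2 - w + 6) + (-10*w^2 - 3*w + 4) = -3*w^6 - 5*w^5 - 2*w^3 - 13*w^2 - 4*w + 10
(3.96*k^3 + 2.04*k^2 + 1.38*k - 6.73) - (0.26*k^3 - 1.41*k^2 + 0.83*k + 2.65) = 3.7*k^3 + 3.45*k^2 + 0.55*k - 9.38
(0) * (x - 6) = 0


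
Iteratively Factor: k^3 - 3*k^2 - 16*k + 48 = (k - 3)*(k^2 - 16) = (k - 4)*(k - 3)*(k + 4)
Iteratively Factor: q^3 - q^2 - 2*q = (q + 1)*(q^2 - 2*q) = (q - 2)*(q + 1)*(q)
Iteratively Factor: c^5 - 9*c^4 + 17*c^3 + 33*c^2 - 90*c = (c + 2)*(c^4 - 11*c^3 + 39*c^2 - 45*c) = (c - 5)*(c + 2)*(c^3 - 6*c^2 + 9*c) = c*(c - 5)*(c + 2)*(c^2 - 6*c + 9) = c*(c - 5)*(c - 3)*(c + 2)*(c - 3)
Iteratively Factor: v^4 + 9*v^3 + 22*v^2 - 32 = (v + 4)*(v^3 + 5*v^2 + 2*v - 8) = (v - 1)*(v + 4)*(v^2 + 6*v + 8) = (v - 1)*(v + 2)*(v + 4)*(v + 4)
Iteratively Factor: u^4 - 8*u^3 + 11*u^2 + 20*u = (u - 4)*(u^3 - 4*u^2 - 5*u) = (u - 5)*(u - 4)*(u^2 + u) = (u - 5)*(u - 4)*(u + 1)*(u)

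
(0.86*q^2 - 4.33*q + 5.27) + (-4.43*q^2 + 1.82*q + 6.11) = -3.57*q^2 - 2.51*q + 11.38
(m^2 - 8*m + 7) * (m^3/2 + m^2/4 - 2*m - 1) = m^5/2 - 15*m^4/4 - m^3/2 + 67*m^2/4 - 6*m - 7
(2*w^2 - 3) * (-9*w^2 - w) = -18*w^4 - 2*w^3 + 27*w^2 + 3*w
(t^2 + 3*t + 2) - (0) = t^2 + 3*t + 2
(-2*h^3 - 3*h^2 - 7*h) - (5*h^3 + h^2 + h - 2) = -7*h^3 - 4*h^2 - 8*h + 2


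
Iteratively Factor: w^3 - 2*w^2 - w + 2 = (w - 2)*(w^2 - 1) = (w - 2)*(w - 1)*(w + 1)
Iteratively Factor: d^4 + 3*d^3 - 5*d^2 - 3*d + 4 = (d - 1)*(d^3 + 4*d^2 - d - 4) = (d - 1)*(d + 1)*(d^2 + 3*d - 4) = (d - 1)^2*(d + 1)*(d + 4)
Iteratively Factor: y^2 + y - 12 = (y - 3)*(y + 4)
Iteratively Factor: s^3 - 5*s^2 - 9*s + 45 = (s - 3)*(s^2 - 2*s - 15) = (s - 3)*(s + 3)*(s - 5)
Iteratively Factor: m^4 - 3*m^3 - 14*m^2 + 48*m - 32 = (m - 4)*(m^3 + m^2 - 10*m + 8) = (m - 4)*(m - 2)*(m^2 + 3*m - 4) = (m - 4)*(m - 2)*(m + 4)*(m - 1)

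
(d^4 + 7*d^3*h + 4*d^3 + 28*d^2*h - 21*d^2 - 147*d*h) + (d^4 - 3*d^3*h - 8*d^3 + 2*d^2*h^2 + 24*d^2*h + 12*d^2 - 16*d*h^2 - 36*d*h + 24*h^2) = 2*d^4 + 4*d^3*h - 4*d^3 + 2*d^2*h^2 + 52*d^2*h - 9*d^2 - 16*d*h^2 - 183*d*h + 24*h^2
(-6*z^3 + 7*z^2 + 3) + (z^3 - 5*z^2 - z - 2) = -5*z^3 + 2*z^2 - z + 1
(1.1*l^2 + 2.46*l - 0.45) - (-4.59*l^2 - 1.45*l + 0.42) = 5.69*l^2 + 3.91*l - 0.87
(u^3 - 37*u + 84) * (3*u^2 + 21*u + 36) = 3*u^5 + 21*u^4 - 75*u^3 - 525*u^2 + 432*u + 3024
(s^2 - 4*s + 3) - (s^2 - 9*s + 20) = 5*s - 17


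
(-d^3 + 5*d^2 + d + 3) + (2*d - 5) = -d^3 + 5*d^2 + 3*d - 2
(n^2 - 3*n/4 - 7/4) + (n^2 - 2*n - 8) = 2*n^2 - 11*n/4 - 39/4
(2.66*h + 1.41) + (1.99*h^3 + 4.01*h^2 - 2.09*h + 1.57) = 1.99*h^3 + 4.01*h^2 + 0.57*h + 2.98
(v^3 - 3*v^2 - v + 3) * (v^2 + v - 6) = v^5 - 2*v^4 - 10*v^3 + 20*v^2 + 9*v - 18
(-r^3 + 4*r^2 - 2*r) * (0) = 0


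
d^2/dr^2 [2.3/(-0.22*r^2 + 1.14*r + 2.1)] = (-0.22264*r^2 + 1.15368*r + 2.3*(0.44*r - 1.14)*(0.88*r - 2.28) + 2.1252)/(-0.22*r^2 + 1.14*r + 2.1)^3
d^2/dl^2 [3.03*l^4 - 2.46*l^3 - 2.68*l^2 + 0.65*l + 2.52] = 36.36*l^2 - 14.76*l - 5.36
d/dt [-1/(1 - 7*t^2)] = -14*t/(7*t^2 - 1)^2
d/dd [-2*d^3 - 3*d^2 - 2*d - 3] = -6*d^2 - 6*d - 2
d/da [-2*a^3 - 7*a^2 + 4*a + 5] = -6*a^2 - 14*a + 4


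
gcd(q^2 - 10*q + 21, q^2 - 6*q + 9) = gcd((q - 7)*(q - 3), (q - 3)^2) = q - 3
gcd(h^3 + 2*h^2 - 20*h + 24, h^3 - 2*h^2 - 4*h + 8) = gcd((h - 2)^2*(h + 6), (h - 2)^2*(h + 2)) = h^2 - 4*h + 4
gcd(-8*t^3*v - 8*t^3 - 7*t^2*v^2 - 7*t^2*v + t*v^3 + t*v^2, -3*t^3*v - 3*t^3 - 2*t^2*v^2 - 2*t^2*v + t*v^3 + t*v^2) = t^2*v + t^2 + t*v^2 + t*v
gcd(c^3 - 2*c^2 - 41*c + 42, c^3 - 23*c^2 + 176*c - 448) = c - 7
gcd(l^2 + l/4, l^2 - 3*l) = l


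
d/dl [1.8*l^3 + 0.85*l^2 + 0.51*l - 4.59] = 5.4*l^2 + 1.7*l + 0.51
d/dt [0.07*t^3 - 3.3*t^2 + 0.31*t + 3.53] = 0.21*t^2 - 6.6*t + 0.31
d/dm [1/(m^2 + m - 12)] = (-2*m - 1)/(m^2 + m - 12)^2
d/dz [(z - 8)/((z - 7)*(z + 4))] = (-z^2 + 16*z - 52)/(z^4 - 6*z^3 - 47*z^2 + 168*z + 784)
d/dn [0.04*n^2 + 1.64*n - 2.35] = 0.08*n + 1.64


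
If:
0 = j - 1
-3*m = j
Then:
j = 1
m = -1/3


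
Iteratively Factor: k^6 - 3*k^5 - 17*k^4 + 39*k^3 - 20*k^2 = (k + 4)*(k^5 - 7*k^4 + 11*k^3 - 5*k^2) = (k - 5)*(k + 4)*(k^4 - 2*k^3 + k^2) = k*(k - 5)*(k + 4)*(k^3 - 2*k^2 + k) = k*(k - 5)*(k - 1)*(k + 4)*(k^2 - k) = k^2*(k - 5)*(k - 1)*(k + 4)*(k - 1)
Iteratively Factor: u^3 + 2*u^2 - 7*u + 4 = (u - 1)*(u^2 + 3*u - 4) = (u - 1)*(u + 4)*(u - 1)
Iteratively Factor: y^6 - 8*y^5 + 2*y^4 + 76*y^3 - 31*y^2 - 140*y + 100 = (y - 5)*(y^5 - 3*y^4 - 13*y^3 + 11*y^2 + 24*y - 20) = (y - 5)*(y - 1)*(y^4 - 2*y^3 - 15*y^2 - 4*y + 20) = (y - 5)*(y - 1)*(y + 2)*(y^3 - 4*y^2 - 7*y + 10) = (y - 5)^2*(y - 1)*(y + 2)*(y^2 + y - 2) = (y - 5)^2*(y - 1)^2*(y + 2)*(y + 2)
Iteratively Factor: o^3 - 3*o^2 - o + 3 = (o - 1)*(o^2 - 2*o - 3) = (o - 3)*(o - 1)*(o + 1)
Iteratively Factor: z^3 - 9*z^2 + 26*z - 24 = (z - 4)*(z^2 - 5*z + 6) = (z - 4)*(z - 3)*(z - 2)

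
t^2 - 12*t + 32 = (t - 8)*(t - 4)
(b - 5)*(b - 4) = b^2 - 9*b + 20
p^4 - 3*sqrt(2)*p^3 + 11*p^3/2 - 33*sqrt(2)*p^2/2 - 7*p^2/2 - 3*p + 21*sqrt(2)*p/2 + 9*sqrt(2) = (p - 1)*(p + 1/2)*(p + 6)*(p - 3*sqrt(2))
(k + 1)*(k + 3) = k^2 + 4*k + 3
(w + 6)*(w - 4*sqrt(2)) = w^2 - 4*sqrt(2)*w + 6*w - 24*sqrt(2)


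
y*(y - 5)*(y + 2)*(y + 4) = y^4 + y^3 - 22*y^2 - 40*y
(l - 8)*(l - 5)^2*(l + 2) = l^4 - 16*l^3 + 69*l^2 + 10*l - 400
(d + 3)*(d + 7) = d^2 + 10*d + 21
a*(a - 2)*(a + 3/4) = a^3 - 5*a^2/4 - 3*a/2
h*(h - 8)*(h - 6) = h^3 - 14*h^2 + 48*h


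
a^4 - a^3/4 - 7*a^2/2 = a^2*(a - 2)*(a + 7/4)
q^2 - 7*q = q*(q - 7)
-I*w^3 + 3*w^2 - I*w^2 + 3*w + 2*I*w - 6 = (w + 2)*(w + 3*I)*(-I*w + I)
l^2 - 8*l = l*(l - 8)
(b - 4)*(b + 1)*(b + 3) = b^3 - 13*b - 12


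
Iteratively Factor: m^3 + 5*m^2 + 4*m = (m + 1)*(m^2 + 4*m) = m*(m + 1)*(m + 4)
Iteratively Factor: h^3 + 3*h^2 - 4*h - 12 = (h + 2)*(h^2 + h - 6) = (h + 2)*(h + 3)*(h - 2)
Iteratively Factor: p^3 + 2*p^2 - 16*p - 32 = (p + 2)*(p^2 - 16) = (p + 2)*(p + 4)*(p - 4)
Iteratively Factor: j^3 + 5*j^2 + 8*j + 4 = (j + 2)*(j^2 + 3*j + 2) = (j + 2)^2*(j + 1)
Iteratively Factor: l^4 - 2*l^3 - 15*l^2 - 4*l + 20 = (l + 2)*(l^3 - 4*l^2 - 7*l + 10) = (l - 5)*(l + 2)*(l^2 + l - 2) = (l - 5)*(l - 1)*(l + 2)*(l + 2)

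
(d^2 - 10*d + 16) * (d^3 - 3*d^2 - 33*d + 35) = d^5 - 13*d^4 + 13*d^3 + 317*d^2 - 878*d + 560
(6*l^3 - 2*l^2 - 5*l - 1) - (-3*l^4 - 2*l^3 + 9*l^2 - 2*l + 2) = 3*l^4 + 8*l^3 - 11*l^2 - 3*l - 3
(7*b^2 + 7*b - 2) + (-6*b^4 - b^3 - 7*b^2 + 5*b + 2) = -6*b^4 - b^3 + 12*b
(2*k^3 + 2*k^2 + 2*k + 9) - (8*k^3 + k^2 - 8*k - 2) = -6*k^3 + k^2 + 10*k + 11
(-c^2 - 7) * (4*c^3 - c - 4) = -4*c^5 - 27*c^3 + 4*c^2 + 7*c + 28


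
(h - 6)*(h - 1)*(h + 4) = h^3 - 3*h^2 - 22*h + 24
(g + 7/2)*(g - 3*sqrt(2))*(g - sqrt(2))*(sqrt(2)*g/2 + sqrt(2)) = sqrt(2)*g^4/2 - 4*g^3 + 11*sqrt(2)*g^3/4 - 22*g^2 + 13*sqrt(2)*g^2/2 - 28*g + 33*sqrt(2)*g/2 + 21*sqrt(2)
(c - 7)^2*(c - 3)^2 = c^4 - 20*c^3 + 142*c^2 - 420*c + 441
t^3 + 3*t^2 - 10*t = t*(t - 2)*(t + 5)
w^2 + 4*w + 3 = (w + 1)*(w + 3)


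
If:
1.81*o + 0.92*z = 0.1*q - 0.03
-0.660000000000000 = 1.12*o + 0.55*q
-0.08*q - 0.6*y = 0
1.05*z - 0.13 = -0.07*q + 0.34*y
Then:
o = -0.17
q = -0.85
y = 0.11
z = 0.22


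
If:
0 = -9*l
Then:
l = 0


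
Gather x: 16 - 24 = -8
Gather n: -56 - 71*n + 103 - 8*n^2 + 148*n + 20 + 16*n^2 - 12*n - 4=8*n^2 + 65*n + 63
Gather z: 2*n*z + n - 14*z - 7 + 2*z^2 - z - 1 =n + 2*z^2 + z*(2*n - 15) - 8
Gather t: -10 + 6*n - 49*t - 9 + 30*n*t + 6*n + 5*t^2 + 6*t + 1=12*n + 5*t^2 + t*(30*n - 43) - 18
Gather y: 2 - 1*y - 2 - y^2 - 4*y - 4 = -y^2 - 5*y - 4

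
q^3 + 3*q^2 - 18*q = q*(q - 3)*(q + 6)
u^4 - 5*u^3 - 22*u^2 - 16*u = u*(u - 8)*(u + 1)*(u + 2)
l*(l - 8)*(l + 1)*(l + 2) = l^4 - 5*l^3 - 22*l^2 - 16*l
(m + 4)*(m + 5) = m^2 + 9*m + 20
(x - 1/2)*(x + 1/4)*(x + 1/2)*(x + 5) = x^4 + 21*x^3/4 + x^2 - 21*x/16 - 5/16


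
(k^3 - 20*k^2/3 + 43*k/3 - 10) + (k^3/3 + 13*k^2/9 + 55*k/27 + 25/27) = 4*k^3/3 - 47*k^2/9 + 442*k/27 - 245/27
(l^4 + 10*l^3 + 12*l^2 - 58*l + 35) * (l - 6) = l^5 + 4*l^4 - 48*l^3 - 130*l^2 + 383*l - 210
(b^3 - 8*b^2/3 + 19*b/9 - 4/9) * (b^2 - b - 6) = b^5 - 11*b^4/3 - 11*b^3/9 + 121*b^2/9 - 110*b/9 + 8/3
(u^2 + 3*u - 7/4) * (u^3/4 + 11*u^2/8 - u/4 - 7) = u^5/4 + 17*u^4/8 + 55*u^3/16 - 325*u^2/32 - 329*u/16 + 49/4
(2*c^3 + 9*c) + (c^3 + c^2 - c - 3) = 3*c^3 + c^2 + 8*c - 3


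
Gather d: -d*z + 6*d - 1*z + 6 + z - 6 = d*(6 - z)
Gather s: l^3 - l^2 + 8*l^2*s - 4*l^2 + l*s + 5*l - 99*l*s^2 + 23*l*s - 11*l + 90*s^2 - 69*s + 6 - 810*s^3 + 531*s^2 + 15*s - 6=l^3 - 5*l^2 - 6*l - 810*s^3 + s^2*(621 - 99*l) + s*(8*l^2 + 24*l - 54)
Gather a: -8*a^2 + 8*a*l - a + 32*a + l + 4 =-8*a^2 + a*(8*l + 31) + l + 4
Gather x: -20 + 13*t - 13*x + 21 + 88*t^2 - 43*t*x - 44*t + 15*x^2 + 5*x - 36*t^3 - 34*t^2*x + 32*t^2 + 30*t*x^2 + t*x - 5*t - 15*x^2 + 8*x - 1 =-36*t^3 + 120*t^2 + 30*t*x^2 - 36*t + x*(-34*t^2 - 42*t)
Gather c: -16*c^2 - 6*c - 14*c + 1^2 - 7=-16*c^2 - 20*c - 6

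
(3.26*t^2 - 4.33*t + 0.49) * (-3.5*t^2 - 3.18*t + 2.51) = -11.41*t^4 + 4.7882*t^3 + 20.237*t^2 - 12.4265*t + 1.2299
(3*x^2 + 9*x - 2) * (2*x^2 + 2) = 6*x^4 + 18*x^3 + 2*x^2 + 18*x - 4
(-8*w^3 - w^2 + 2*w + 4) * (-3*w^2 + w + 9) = 24*w^5 - 5*w^4 - 79*w^3 - 19*w^2 + 22*w + 36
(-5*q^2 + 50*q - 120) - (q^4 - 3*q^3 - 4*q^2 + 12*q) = -q^4 + 3*q^3 - q^2 + 38*q - 120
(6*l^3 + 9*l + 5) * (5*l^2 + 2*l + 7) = 30*l^5 + 12*l^4 + 87*l^3 + 43*l^2 + 73*l + 35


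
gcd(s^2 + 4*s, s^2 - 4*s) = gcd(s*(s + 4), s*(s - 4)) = s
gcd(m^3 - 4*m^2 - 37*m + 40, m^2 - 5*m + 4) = m - 1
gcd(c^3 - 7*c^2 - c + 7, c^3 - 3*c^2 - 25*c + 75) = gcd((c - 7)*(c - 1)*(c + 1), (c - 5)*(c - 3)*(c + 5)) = 1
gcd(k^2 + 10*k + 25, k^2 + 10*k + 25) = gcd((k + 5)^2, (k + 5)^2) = k^2 + 10*k + 25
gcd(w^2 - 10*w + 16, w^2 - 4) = w - 2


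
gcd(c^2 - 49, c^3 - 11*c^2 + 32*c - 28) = c - 7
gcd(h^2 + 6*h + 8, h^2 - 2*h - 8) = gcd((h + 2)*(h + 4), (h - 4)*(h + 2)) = h + 2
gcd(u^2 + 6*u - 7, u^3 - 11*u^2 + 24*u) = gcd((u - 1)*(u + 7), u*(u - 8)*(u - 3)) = 1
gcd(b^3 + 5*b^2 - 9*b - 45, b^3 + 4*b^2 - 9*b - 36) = b^2 - 9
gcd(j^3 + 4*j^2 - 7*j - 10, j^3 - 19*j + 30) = j^2 + 3*j - 10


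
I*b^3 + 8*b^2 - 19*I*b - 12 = (b - 4*I)*(b - 3*I)*(I*b + 1)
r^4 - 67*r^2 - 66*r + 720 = (r - 8)*(r - 3)*(r + 5)*(r + 6)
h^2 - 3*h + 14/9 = (h - 7/3)*(h - 2/3)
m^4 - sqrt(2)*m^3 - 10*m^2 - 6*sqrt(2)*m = m*(m - 3*sqrt(2))*(m + sqrt(2))^2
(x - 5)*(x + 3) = x^2 - 2*x - 15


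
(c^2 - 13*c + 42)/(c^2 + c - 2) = (c^2 - 13*c + 42)/(c^2 + c - 2)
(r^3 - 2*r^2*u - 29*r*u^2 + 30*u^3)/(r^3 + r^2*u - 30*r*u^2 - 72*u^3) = (r^2 + 4*r*u - 5*u^2)/(r^2 + 7*r*u + 12*u^2)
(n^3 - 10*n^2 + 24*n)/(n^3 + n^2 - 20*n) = (n - 6)/(n + 5)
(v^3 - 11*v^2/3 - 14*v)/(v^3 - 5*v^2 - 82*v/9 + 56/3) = 3*v/(3*v - 4)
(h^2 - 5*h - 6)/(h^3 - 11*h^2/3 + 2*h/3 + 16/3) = 3*(h - 6)/(3*h^2 - 14*h + 16)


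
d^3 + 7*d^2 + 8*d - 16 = (d - 1)*(d + 4)^2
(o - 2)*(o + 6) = o^2 + 4*o - 12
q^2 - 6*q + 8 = (q - 4)*(q - 2)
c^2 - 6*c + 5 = (c - 5)*(c - 1)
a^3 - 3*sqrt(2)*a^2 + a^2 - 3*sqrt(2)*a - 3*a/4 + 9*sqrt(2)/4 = (a - 1/2)*(a + 3/2)*(a - 3*sqrt(2))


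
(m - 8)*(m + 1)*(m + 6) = m^3 - m^2 - 50*m - 48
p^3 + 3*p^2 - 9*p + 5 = (p - 1)^2*(p + 5)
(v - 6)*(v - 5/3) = v^2 - 23*v/3 + 10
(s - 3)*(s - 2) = s^2 - 5*s + 6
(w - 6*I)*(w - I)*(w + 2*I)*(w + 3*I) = w^4 - 2*I*w^3 + 23*w^2 + 12*I*w + 36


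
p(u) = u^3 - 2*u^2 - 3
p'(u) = 3*u^2 - 4*u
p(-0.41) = -3.41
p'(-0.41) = 2.14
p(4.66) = 54.76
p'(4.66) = 46.51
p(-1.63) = -12.64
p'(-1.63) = 14.49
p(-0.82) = -4.90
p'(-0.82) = 5.30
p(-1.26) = -8.18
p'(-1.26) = 9.80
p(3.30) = 11.16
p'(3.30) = 19.47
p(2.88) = 4.30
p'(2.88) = 13.36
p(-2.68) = -36.61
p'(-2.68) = 32.27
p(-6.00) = -291.00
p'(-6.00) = 132.00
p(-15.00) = -3828.00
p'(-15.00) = 735.00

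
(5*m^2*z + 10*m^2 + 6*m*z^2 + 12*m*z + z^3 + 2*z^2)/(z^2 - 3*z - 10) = (5*m^2 + 6*m*z + z^2)/(z - 5)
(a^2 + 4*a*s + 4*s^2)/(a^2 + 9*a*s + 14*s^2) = (a + 2*s)/(a + 7*s)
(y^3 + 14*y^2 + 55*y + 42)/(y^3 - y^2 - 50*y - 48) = (y + 7)/(y - 8)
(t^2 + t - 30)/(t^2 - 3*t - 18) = (-t^2 - t + 30)/(-t^2 + 3*t + 18)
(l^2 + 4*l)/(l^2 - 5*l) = (l + 4)/(l - 5)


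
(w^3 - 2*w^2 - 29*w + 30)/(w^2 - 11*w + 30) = (w^2 + 4*w - 5)/(w - 5)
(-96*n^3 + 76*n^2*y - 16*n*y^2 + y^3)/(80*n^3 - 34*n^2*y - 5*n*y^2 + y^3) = (-6*n + y)/(5*n + y)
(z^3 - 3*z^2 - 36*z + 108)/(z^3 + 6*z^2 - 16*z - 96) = (z^2 - 9*z + 18)/(z^2 - 16)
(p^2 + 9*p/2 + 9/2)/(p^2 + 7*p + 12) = (p + 3/2)/(p + 4)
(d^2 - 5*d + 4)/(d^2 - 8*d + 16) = (d - 1)/(d - 4)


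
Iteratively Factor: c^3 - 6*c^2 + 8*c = (c - 4)*(c^2 - 2*c) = (c - 4)*(c - 2)*(c)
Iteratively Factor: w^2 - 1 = (w - 1)*(w + 1)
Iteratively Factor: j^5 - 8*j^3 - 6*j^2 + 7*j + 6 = (j + 2)*(j^4 - 2*j^3 - 4*j^2 + 2*j + 3) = (j + 1)*(j + 2)*(j^3 - 3*j^2 - j + 3) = (j + 1)^2*(j + 2)*(j^2 - 4*j + 3) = (j - 1)*(j + 1)^2*(j + 2)*(j - 3)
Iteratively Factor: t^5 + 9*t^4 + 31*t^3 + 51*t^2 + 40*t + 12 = (t + 2)*(t^4 + 7*t^3 + 17*t^2 + 17*t + 6) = (t + 2)*(t + 3)*(t^3 + 4*t^2 + 5*t + 2) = (t + 2)^2*(t + 3)*(t^2 + 2*t + 1) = (t + 1)*(t + 2)^2*(t + 3)*(t + 1)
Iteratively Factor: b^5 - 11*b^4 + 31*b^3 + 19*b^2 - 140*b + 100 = (b - 5)*(b^4 - 6*b^3 + b^2 + 24*b - 20) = (b - 5)^2*(b^3 - b^2 - 4*b + 4) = (b - 5)^2*(b - 1)*(b^2 - 4) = (b - 5)^2*(b - 2)*(b - 1)*(b + 2)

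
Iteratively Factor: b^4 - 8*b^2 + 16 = (b + 2)*(b^3 - 2*b^2 - 4*b + 8) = (b - 2)*(b + 2)*(b^2 - 4) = (b - 2)*(b + 2)^2*(b - 2)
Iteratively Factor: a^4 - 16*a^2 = (a)*(a^3 - 16*a) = a^2*(a^2 - 16) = a^2*(a - 4)*(a + 4)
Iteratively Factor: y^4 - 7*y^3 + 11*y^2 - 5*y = (y - 1)*(y^3 - 6*y^2 + 5*y) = y*(y - 1)*(y^2 - 6*y + 5) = y*(y - 5)*(y - 1)*(y - 1)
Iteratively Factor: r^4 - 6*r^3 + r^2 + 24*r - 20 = (r - 1)*(r^3 - 5*r^2 - 4*r + 20) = (r - 2)*(r - 1)*(r^2 - 3*r - 10) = (r - 2)*(r - 1)*(r + 2)*(r - 5)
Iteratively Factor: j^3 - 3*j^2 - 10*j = (j)*(j^2 - 3*j - 10) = j*(j + 2)*(j - 5)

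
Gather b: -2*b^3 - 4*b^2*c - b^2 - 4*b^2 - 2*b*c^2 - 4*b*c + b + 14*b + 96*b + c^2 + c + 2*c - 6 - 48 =-2*b^3 + b^2*(-4*c - 5) + b*(-2*c^2 - 4*c + 111) + c^2 + 3*c - 54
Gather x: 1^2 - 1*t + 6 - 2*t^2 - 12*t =-2*t^2 - 13*t + 7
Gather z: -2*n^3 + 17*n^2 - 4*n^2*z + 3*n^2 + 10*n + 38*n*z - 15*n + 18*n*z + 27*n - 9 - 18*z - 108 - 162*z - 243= -2*n^3 + 20*n^2 + 22*n + z*(-4*n^2 + 56*n - 180) - 360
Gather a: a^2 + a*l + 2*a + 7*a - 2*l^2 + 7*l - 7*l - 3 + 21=a^2 + a*(l + 9) - 2*l^2 + 18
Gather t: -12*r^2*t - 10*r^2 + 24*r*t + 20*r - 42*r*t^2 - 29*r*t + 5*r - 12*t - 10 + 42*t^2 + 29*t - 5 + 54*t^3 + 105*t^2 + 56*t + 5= -10*r^2 + 25*r + 54*t^3 + t^2*(147 - 42*r) + t*(-12*r^2 - 5*r + 73) - 10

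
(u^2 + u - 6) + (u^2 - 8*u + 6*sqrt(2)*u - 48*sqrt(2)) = 2*u^2 - 7*u + 6*sqrt(2)*u - 48*sqrt(2) - 6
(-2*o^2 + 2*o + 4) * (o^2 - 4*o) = -2*o^4 + 10*o^3 - 4*o^2 - 16*o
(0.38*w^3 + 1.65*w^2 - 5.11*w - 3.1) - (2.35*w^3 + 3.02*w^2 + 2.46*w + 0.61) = -1.97*w^3 - 1.37*w^2 - 7.57*w - 3.71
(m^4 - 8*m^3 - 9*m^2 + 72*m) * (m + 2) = m^5 - 6*m^4 - 25*m^3 + 54*m^2 + 144*m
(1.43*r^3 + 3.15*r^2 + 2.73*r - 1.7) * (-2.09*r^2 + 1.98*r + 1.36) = -2.9887*r^5 - 3.7521*r^4 + 2.4761*r^3 + 13.2424*r^2 + 0.3468*r - 2.312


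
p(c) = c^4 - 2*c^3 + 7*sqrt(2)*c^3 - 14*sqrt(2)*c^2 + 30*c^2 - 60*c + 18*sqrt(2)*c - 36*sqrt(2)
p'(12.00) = 10534.86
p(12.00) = 35389.83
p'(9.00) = 4984.65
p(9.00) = 12784.20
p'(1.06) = 18.47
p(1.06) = -65.40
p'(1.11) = 22.77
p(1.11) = -64.37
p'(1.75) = 95.17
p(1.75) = -28.41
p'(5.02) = 1171.11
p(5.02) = 1667.14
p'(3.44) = 478.91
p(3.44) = 412.57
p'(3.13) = 384.14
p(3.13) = 279.12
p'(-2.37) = -3.03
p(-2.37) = 14.65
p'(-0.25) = -38.23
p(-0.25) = -41.76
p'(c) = 4*c^3 - 6*c^2 + 21*sqrt(2)*c^2 - 28*sqrt(2)*c + 60*c - 60 + 18*sqrt(2)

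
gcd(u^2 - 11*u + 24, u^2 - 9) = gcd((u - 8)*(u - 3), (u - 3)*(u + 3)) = u - 3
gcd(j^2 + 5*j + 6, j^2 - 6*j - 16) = j + 2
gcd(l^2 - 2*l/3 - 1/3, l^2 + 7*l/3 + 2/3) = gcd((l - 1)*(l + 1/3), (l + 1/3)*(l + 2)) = l + 1/3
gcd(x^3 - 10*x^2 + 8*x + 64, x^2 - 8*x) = x - 8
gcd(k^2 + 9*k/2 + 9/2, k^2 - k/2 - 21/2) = k + 3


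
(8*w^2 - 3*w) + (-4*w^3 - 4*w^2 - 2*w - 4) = -4*w^3 + 4*w^2 - 5*w - 4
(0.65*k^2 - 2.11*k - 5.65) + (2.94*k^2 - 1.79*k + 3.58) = 3.59*k^2 - 3.9*k - 2.07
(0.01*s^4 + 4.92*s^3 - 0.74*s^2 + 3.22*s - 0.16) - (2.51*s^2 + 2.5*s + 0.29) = 0.01*s^4 + 4.92*s^3 - 3.25*s^2 + 0.72*s - 0.45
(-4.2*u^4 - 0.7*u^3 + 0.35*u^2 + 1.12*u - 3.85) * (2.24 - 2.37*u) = 9.954*u^5 - 7.749*u^4 - 2.3975*u^3 - 1.8704*u^2 + 11.6333*u - 8.624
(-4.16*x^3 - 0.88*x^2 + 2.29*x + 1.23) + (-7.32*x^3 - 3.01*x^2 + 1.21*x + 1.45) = -11.48*x^3 - 3.89*x^2 + 3.5*x + 2.68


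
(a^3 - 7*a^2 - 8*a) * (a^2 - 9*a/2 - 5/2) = a^5 - 23*a^4/2 + 21*a^3 + 107*a^2/2 + 20*a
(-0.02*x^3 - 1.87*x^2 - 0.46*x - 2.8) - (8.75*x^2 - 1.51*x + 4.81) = -0.02*x^3 - 10.62*x^2 + 1.05*x - 7.61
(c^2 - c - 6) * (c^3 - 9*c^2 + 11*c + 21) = c^5 - 10*c^4 + 14*c^3 + 64*c^2 - 87*c - 126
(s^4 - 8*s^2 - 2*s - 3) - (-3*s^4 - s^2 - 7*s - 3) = 4*s^4 - 7*s^2 + 5*s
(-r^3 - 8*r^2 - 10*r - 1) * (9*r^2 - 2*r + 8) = -9*r^5 - 70*r^4 - 82*r^3 - 53*r^2 - 78*r - 8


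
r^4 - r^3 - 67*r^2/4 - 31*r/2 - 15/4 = (r - 5)*(r + 1/2)^2*(r + 3)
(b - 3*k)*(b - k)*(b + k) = b^3 - 3*b^2*k - b*k^2 + 3*k^3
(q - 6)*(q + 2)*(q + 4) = q^3 - 28*q - 48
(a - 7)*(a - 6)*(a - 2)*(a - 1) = a^4 - 16*a^3 + 83*a^2 - 152*a + 84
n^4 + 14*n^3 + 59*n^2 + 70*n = n*(n + 2)*(n + 5)*(n + 7)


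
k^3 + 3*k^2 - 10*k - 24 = (k - 3)*(k + 2)*(k + 4)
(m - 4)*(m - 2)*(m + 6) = m^3 - 28*m + 48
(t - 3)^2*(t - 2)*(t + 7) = t^4 - t^3 - 35*t^2 + 129*t - 126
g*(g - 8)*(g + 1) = g^3 - 7*g^2 - 8*g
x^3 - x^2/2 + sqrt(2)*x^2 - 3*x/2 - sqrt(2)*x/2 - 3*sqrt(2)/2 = (x - 3/2)*(x + 1)*(x + sqrt(2))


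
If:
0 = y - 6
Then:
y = 6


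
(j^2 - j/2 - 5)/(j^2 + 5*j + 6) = (j - 5/2)/(j + 3)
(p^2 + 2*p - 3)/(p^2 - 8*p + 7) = (p + 3)/(p - 7)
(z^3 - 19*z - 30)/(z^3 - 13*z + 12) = (z^3 - 19*z - 30)/(z^3 - 13*z + 12)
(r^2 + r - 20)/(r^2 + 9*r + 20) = (r - 4)/(r + 4)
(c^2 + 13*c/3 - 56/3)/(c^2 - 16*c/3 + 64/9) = 3*(c + 7)/(3*c - 8)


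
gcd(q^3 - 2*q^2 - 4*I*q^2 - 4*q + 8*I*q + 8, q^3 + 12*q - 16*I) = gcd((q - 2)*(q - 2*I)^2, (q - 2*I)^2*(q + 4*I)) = q^2 - 4*I*q - 4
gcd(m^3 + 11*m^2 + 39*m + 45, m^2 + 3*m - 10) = m + 5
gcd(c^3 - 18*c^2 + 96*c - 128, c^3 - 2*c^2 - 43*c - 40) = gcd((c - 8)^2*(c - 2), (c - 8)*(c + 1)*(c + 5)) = c - 8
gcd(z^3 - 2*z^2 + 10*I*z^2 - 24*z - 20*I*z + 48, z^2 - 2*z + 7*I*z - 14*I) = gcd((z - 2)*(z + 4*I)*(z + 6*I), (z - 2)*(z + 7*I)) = z - 2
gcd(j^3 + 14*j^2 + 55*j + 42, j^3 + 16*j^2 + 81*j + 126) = j^2 + 13*j + 42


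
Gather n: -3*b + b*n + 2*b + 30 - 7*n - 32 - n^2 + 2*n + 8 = -b - n^2 + n*(b - 5) + 6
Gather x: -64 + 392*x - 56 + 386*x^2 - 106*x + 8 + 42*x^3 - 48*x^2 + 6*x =42*x^3 + 338*x^2 + 292*x - 112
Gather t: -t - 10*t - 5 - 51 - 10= -11*t - 66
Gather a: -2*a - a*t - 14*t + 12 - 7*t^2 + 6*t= a*(-t - 2) - 7*t^2 - 8*t + 12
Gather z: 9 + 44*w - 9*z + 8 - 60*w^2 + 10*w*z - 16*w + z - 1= -60*w^2 + 28*w + z*(10*w - 8) + 16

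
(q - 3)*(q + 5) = q^2 + 2*q - 15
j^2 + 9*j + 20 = (j + 4)*(j + 5)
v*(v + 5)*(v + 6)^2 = v^4 + 17*v^3 + 96*v^2 + 180*v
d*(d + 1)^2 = d^3 + 2*d^2 + d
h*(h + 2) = h^2 + 2*h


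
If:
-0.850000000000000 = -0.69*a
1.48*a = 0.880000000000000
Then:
No Solution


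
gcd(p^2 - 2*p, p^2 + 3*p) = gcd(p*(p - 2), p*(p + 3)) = p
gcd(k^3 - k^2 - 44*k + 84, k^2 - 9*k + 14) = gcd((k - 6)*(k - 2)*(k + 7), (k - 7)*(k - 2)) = k - 2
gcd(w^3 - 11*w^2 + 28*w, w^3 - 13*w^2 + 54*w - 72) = w - 4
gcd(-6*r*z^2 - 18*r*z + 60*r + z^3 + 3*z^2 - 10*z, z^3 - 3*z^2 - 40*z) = z + 5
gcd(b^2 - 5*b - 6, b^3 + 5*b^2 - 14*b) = 1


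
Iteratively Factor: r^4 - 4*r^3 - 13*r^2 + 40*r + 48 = (r - 4)*(r^3 - 13*r - 12) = (r - 4)*(r + 3)*(r^2 - 3*r - 4) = (r - 4)^2*(r + 3)*(r + 1)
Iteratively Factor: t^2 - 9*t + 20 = (t - 4)*(t - 5)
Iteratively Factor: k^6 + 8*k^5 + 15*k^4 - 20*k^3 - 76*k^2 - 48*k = (k + 1)*(k^5 + 7*k^4 + 8*k^3 - 28*k^2 - 48*k) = k*(k + 1)*(k^4 + 7*k^3 + 8*k^2 - 28*k - 48) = k*(k - 2)*(k + 1)*(k^3 + 9*k^2 + 26*k + 24) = k*(k - 2)*(k + 1)*(k + 2)*(k^2 + 7*k + 12) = k*(k - 2)*(k + 1)*(k + 2)*(k + 4)*(k + 3)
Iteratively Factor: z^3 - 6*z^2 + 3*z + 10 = (z + 1)*(z^2 - 7*z + 10) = (z - 2)*(z + 1)*(z - 5)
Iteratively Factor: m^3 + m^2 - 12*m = (m - 3)*(m^2 + 4*m) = m*(m - 3)*(m + 4)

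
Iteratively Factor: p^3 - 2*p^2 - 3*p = (p + 1)*(p^2 - 3*p) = p*(p + 1)*(p - 3)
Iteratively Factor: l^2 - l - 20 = (l + 4)*(l - 5)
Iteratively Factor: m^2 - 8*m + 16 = (m - 4)*(m - 4)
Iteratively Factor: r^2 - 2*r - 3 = (r - 3)*(r + 1)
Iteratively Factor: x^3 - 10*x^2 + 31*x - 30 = (x - 3)*(x^2 - 7*x + 10) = (x - 5)*(x - 3)*(x - 2)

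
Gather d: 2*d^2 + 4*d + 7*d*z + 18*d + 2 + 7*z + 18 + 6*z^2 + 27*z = 2*d^2 + d*(7*z + 22) + 6*z^2 + 34*z + 20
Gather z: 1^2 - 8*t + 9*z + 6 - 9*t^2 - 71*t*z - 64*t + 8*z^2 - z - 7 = -9*t^2 - 72*t + 8*z^2 + z*(8 - 71*t)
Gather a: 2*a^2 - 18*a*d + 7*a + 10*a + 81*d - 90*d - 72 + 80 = 2*a^2 + a*(17 - 18*d) - 9*d + 8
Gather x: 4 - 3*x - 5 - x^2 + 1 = -x^2 - 3*x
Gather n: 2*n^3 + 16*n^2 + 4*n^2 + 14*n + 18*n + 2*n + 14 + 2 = 2*n^3 + 20*n^2 + 34*n + 16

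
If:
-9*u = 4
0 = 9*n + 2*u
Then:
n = 8/81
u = -4/9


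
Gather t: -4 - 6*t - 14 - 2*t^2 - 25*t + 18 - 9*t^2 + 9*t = -11*t^2 - 22*t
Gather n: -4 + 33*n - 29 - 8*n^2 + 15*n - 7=-8*n^2 + 48*n - 40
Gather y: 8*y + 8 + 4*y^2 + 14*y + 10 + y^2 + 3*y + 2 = 5*y^2 + 25*y + 20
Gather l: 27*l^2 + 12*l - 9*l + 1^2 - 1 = 27*l^2 + 3*l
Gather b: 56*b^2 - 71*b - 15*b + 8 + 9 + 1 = 56*b^2 - 86*b + 18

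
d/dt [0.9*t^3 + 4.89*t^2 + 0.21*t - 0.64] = 2.7*t^2 + 9.78*t + 0.21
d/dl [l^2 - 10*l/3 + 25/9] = 2*l - 10/3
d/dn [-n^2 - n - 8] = -2*n - 1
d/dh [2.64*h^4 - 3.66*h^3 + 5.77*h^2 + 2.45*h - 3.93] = 10.56*h^3 - 10.98*h^2 + 11.54*h + 2.45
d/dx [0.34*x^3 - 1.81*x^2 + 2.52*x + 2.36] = 1.02*x^2 - 3.62*x + 2.52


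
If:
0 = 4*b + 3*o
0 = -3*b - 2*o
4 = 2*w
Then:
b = 0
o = 0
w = 2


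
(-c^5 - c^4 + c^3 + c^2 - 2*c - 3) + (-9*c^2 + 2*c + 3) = -c^5 - c^4 + c^3 - 8*c^2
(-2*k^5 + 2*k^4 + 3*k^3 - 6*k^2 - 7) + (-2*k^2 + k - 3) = -2*k^5 + 2*k^4 + 3*k^3 - 8*k^2 + k - 10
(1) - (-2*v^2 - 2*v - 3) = 2*v^2 + 2*v + 4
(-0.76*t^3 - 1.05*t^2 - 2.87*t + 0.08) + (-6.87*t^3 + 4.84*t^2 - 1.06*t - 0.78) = -7.63*t^3 + 3.79*t^2 - 3.93*t - 0.7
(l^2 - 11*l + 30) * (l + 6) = l^3 - 5*l^2 - 36*l + 180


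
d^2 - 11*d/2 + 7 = (d - 7/2)*(d - 2)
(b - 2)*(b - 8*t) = b^2 - 8*b*t - 2*b + 16*t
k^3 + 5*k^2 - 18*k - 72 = (k - 4)*(k + 3)*(k + 6)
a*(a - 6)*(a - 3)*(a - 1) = a^4 - 10*a^3 + 27*a^2 - 18*a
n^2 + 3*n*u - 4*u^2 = (n - u)*(n + 4*u)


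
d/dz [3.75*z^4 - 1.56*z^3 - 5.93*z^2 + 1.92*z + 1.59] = 15.0*z^3 - 4.68*z^2 - 11.86*z + 1.92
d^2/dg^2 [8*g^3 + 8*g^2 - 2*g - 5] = 48*g + 16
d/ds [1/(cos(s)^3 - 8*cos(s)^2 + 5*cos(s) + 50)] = (3*cos(s) - 1)*sin(s)/((cos(s) - 5)^3*(cos(s) + 2)^2)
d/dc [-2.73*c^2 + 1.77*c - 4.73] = 1.77 - 5.46*c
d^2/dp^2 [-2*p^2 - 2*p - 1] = -4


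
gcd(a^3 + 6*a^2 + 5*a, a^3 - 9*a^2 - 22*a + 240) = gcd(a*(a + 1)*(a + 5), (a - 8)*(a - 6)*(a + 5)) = a + 5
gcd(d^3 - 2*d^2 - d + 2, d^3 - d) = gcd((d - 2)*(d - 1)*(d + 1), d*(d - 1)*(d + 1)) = d^2 - 1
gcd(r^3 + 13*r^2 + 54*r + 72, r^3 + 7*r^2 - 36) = r^2 + 9*r + 18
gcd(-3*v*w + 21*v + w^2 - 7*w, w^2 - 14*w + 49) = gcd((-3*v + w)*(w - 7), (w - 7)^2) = w - 7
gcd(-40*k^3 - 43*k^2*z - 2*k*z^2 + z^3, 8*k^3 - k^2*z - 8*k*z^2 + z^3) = -8*k^2 - 7*k*z + z^2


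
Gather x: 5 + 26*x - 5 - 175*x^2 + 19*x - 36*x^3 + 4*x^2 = -36*x^3 - 171*x^2 + 45*x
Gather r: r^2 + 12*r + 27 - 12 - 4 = r^2 + 12*r + 11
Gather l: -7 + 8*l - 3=8*l - 10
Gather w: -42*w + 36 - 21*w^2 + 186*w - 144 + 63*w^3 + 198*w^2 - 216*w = 63*w^3 + 177*w^2 - 72*w - 108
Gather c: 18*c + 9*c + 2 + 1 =27*c + 3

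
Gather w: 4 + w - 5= w - 1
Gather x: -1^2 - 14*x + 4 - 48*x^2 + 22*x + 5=-48*x^2 + 8*x + 8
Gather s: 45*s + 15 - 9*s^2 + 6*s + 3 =-9*s^2 + 51*s + 18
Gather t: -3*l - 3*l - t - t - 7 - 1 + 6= -6*l - 2*t - 2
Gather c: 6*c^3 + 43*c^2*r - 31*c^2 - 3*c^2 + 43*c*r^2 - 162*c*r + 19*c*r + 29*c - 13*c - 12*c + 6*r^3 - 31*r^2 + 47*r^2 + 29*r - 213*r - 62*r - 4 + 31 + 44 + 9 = 6*c^3 + c^2*(43*r - 34) + c*(43*r^2 - 143*r + 4) + 6*r^3 + 16*r^2 - 246*r + 80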